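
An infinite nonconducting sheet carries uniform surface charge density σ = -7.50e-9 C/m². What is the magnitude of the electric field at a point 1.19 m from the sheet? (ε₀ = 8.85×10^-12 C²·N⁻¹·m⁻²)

Choose a cylindrical pillbox piercing the sheet, end faces (area A) parallel to it.
Flux Φ = 2EA and Q_enc = σA, so 2EA = σA/ε₀ ⇒ E = |σ|/(2ε₀), independent of distance.
E = |σ|/(2ε₀) = (7.50×10^-9)/(2·8.85×10^-12) = 424 N/C.

|E| = 424 N/C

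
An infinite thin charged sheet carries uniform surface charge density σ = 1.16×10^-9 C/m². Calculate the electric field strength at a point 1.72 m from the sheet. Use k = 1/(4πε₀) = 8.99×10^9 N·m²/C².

The symmetry is planar: E is normal to the sheet and the same magnitude on both sides. Take a pillbox straddling the sheet with end-cap area A.
Flux Φ = 2EA and Q_enc = σA, so 2EA = σA/ε₀ ⇒ E = |σ|/(2ε₀), independent of distance.
E = 2πk|σ| = 2π(8.99×10^9)(1.16×10^-9) = 65.5 N/C.

E ≈ 65.5 N/C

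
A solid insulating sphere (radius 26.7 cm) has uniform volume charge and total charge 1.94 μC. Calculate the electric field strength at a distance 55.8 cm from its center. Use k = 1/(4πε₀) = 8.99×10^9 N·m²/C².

Use a concentric Gaussian sphere at r = 55.8 cm (r > R, so the entire charge is enclosed).
Q_enc = 1.94 μC = 1.94×10^-6 C.
Applying ∮E·dA = Q_enc/ε₀ with Φ = E(4πr²):
E = k|Q_enc|/r² = (8.99×10^9)(1.94e-6)/(0.558)² = 5.60×10^4 N/C.

E = 5.60e4 V/m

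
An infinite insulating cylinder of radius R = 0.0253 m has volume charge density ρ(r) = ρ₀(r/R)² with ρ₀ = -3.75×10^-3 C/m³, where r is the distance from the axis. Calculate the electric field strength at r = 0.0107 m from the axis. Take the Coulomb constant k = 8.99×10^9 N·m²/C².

E ≈ 2.03×10^5 V/m

Coaxial Gaussian cylinder, radius r = 0.0107 m, length L (r < R).
λ_enc = ∫₀^r ρ(r')·2πr' dr' = (2πρ₀/R²)·r^4/4 = -1.206×10^-7 C/m.
Gauss's law: E·2πrL = λ_enc L/ε₀.
E = 2k|λ_enc|/r = 2(8.99×10^9)(1.206e-7)/(0.0107) = 2.03×10^5 N/C.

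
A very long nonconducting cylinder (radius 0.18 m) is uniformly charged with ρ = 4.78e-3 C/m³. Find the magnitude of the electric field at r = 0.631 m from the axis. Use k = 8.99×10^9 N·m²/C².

By cylindrical symmetry E is radial; use a coaxial Gaussian cylinder of radius 0.631 m and length L (r > 0.18 m, full cross-section enclosed).
λ_enc = ρ·πR² = (4.78×10^-3)π(0.18)² = 4.865×10^-4 C/m.
By Gauss's law (flux through the curved wall only), E·2πrL = λ_enc L/ε₀.
E = 2k|λ_enc|/r = 2(8.99×10^9)(4.865×10^-4)/(0.631) = 1.39×10^7 N/C.

|E| = 1.39×10^7 N/C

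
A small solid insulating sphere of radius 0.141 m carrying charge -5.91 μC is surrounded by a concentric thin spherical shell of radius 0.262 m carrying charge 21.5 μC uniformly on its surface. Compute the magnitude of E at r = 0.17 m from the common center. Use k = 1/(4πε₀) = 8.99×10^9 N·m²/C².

|E| = 1.84×10^6 V/m

By spherical symmetry E is radial; choose a Gaussian sphere of radius r = 0.17 m (between the bodies, 0.141 m < r < 0.262 m).
The shell at 0.262 m lies outside the Gaussian surface, so Q_enc = -5.91 μC = -5.91e-6 C.
By Gauss's law, ∮E·dA = E·4πr² = Q_enc/ε₀.
E = k|Q_enc|/r² = (8.99×10^9)(5.91×10^-6)/(0.17)² = 1.84×10^6 N/C.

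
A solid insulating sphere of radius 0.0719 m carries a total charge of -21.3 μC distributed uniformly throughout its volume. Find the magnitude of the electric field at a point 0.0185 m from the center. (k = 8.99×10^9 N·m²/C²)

Symmetry ⇒ E = E(r) r̂. Gaussian sphere of radius r = 0.0185 m (r < R).
Only the charge within r is enclosed: Q_enc = Q·(r/R)³ = (-21.3 μC)·(0.0185 m/0.0719 m)³ = -3.628×10^-7 C.
By Gauss's law, ∮E·dA = E·4πr² = Q_enc/ε₀.
E = k|Q_enc|/r² = (8.99×10^9)(3.628×10^-7)/(0.0185)² = 9.53e6 N/C.

9.53×10^6 N/C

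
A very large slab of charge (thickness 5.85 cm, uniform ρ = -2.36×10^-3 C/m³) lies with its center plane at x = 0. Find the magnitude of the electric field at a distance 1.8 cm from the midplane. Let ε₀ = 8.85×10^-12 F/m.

By symmetry E is perpendicular to the slab. A Gaussian pillbox from −1.8 cm to +1.8 cm (face area A) lies entirely within the slab.
Q_enc = ρ·(2x)·A and flux = 2EA, so 2EA = 2ρxA/ε₀ ⇒ E = |ρ|x/ε₀.
E = (2.36×10^-3)(0.018)/(8.85×10^-12) = 4.80e6 N/C.

|E| ≈ 4.80e6 V/m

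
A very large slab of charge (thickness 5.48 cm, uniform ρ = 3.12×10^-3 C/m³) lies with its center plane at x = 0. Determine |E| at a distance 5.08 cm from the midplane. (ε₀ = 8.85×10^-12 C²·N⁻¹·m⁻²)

9.66e6 N/C

The point |x| = 5.08 cm lies outside the slab (half-thickness 0.0274 m). A symmetric pillbox spanning the full slab encloses Q_enc = ρ·d·A.
Flux = 2EA ⇒ E = |ρ|d/(2ε₀), independent of distance outside.
E = (3.12×10^-3)(0.0548)/(2·8.85×10^-12) = 9.66e6 N/C.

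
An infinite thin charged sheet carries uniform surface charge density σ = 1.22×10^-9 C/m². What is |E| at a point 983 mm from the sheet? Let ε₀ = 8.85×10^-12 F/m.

The symmetry is planar: E is normal to the sheet and the same magnitude on both sides. Take a pillbox straddling the sheet with end-cap area A.
Only the two end caps contribute flux: Φ = 2EA. With Q_enc = σA, Gauss's law gives E = |σ|/(2ε₀).
E = |σ|/(2ε₀) = (1.22×10^-9)/(2·8.85×10^-12) = 68.9 N/C.

E = 68.9 N/C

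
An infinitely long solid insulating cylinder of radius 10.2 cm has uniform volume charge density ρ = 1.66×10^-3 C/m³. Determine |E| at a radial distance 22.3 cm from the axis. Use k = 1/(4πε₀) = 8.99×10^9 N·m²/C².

4.37e6 N/C

Choose a coaxial cylinder of radius r = 22.3 cm (arbitrary length L) as the Gaussian surface (r > 10.2 cm, full cross-section enclosed).
λ_enc = ρ·πR² = (1.66e-3)π(0.102)² = 5.426×10^-5 C/m.
Since E is radial and uniform over the curved surface, Φ = E·2πrL = Q_enc/ε₀ = λ_enc L/ε₀.
E = 2k|λ_enc|/r = 2(8.99×10^9)(5.426e-5)/(0.223) = 4.37×10^6 N/C.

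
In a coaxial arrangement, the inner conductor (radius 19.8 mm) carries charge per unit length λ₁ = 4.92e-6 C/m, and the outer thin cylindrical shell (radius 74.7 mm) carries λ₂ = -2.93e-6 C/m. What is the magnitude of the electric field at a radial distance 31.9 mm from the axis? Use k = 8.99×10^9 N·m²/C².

Coaxial Gaussian cylinder, radius r = 31.9 mm, length L (between the conductors, 19.8 mm < r < 74.7 mm).
The shell at 74.7 mm lies outside the Gaussian surface, so λ_enc = λ₁ = 4.92e-6 C/m.
By Gauss's law (flux through the curved wall only), E·2πrL = λ_enc L/ε₀.
E = 2k|λ_enc|/r = 2(8.99×10^9)(4.92×10^-6)/(0.0319) = 2.77×10^6 N/C.

2.77e6 N/C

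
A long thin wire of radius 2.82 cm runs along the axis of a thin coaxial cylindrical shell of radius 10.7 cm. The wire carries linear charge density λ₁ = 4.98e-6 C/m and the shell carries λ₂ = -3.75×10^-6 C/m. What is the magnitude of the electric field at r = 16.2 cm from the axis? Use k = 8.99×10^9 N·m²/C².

Take a coaxial cylindrical Gaussian surface of radius r = 16.2 cm and length L (r > 10.7 cm, enclosing both).
λ_enc = λ₁ + λ₂ = (4.98×10^-6) + (-3.75e-6) = 1.23×10^-6 C/m.
Gauss's law: E·2πrL = λ_enc L/ε₀.
E = 2k|λ_enc|/r = 2(8.99×10^9)(1.23×10^-6)/(0.162) = 1.37×10^5 N/C.

E ≈ 1.37e5 V/m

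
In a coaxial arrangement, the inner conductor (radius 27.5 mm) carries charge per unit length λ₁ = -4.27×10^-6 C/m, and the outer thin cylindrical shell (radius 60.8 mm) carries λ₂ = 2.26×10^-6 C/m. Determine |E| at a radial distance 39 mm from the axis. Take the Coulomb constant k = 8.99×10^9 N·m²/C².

E ≈ 1.97×10^6 N/C

By cylindrical symmetry E is radial; use a coaxial Gaussian cylinder of radius 39 mm and length L (between the conductors, 27.5 mm < r < 60.8 mm).
The shell at 60.8 mm lies outside the Gaussian surface, so λ_enc = λ₁ = -4.27×10^-6 C/m.
Since E is radial and uniform over the curved surface, Φ = E·2πrL = Q_enc/ε₀ = λ_enc L/ε₀.
E = 2k|λ_enc|/r = 2(8.99×10^9)(4.27×10^-6)/(0.039) = 1.97×10^6 N/C.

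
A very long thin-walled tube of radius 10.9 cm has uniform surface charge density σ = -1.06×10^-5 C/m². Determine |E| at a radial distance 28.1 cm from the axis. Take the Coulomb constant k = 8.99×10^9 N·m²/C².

E = 4.65e5 V/m

Choose a coaxial cylinder of radius r = 28.1 cm (arbitrary length L) as the Gaussian surface (r > 10.9 cm).
The whole shell is enclosed: λ_enc = σ·2πR = (-1.06×10^-5)·2π·(0.109) = -7.26×10^-6 C/m.
Applying ∮E·dA = Q_enc/ε₀ with the end caps contributing no flux:
E = 2k|λ_enc|/r = 2(8.99×10^9)(7.26×10^-6)/(0.281) = 4.65×10^5 N/C.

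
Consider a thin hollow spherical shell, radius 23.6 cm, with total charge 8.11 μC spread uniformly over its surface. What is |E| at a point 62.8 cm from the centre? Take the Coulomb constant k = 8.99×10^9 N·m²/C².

1.85×10^5 N/C

Use a concentric Gaussian sphere at r = 62.8 cm (r > 23.6 cm).
The entire shell is enclosed: Q_enc = 8.11e-6 C.
By Gauss's law, ∮E·dA = E·4πr² = Q_enc/ε₀.
E = k|Q_enc|/r² = (8.99×10^9)(8.11×10^-6)/(0.628)² = 1.85e5 N/C.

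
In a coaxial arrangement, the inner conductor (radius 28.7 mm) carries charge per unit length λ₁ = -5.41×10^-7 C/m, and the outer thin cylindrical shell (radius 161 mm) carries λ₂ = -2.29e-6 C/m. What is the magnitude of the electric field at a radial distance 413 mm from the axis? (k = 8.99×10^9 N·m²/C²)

|E| = 1.23×10^5 V/m

Coaxial Gaussian cylinder, radius r = 413 mm, length L (r > 161 mm, enclosing both).
λ_enc = λ₁ + λ₂ = (-5.41×10^-7) + (-2.29e-6) = -2.831e-6 C/m.
Gauss's law: E·2πrL = λ_enc L/ε₀.
E = 2k|λ_enc|/r = 2(8.99×10^9)(2.831×10^-6)/(0.413) = 1.23e5 N/C.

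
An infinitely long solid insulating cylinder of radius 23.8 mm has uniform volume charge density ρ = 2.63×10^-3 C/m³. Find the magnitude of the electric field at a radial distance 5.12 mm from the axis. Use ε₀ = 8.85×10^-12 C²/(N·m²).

|E| ≈ 7.61×10^5 N/C

Choose a coaxial cylinder of radius r = 5.12 mm (arbitrary length L) as the Gaussian surface (r < R).
Enclosed charge per unit length: λ_enc = ρ·πr² = (2.63×10^-3)π(0.00512)² = 2.166e-7 C/m.
Applying ∮E·dA = Q_enc/ε₀ with the end caps contributing no flux:
E = |λ_enc|/(2πε₀r) = (2.166e-7)/(2π·8.85×10^-12·0.00512) = 7.61e5 N/C.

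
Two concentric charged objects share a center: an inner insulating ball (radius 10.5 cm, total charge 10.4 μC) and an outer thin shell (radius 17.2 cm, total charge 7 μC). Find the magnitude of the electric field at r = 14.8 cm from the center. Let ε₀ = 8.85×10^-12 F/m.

|E| ≈ 4.27×10^6 N/C

By spherical symmetry E is radial; choose a Gaussian sphere of radius r = 14.8 cm (between the bodies, 10.5 cm < r < 17.2 cm).
Only the inner charge is enclosed; the outer shell contributes nothing inside itself. Q_enc = 10.4 μC = 1.04e-5 C.
Applying ∮E·dA = Q_enc/ε₀ with Φ = E(4πr²):
E = |Q_enc|/(4πε₀r²) = (1.04×10^-5)/(4π·8.85×10^-12·(0.148)²) = 4.27×10^6 N/C.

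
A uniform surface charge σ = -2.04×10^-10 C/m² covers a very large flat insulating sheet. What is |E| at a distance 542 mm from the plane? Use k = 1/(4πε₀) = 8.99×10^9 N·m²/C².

Choose a cylindrical pillbox piercing the sheet, end faces (area A) parallel to it.
Only the two end caps contribute flux: Φ = 2EA. With Q_enc = σA, Gauss's law gives E = |σ|/(2ε₀).
E = 2πk|σ| = 2π(8.99×10^9)(2.04e-10) = 11.5 N/C.

E ≈ 11.5 N/C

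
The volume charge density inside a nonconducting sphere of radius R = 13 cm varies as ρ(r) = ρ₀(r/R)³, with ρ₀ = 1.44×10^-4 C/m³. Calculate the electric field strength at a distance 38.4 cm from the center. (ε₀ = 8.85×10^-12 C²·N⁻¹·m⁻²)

E ≈ 4.04×10^4 V/m

By spherical symmetry E is radial; choose a Gaussian sphere of radius r = 38.4 cm (r > R, all charge enclosed).
Q_enc = 4π ∫₀^R ρ₀(r'/R)^3 r'² dr' = 4πρ₀R³/6 = 6.626×10^-7 C.
Gauss's law: E·4πr² = Q_enc/ε₀.
E = |Q_enc|/(4πε₀r²) = (6.626×10^-7)/(4π·8.85×10^-12·(0.384)²) = 4.04×10^4 N/C.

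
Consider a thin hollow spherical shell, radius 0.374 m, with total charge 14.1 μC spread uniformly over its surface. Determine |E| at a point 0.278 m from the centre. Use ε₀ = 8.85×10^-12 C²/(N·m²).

By spherical symmetry E is radial; choose a Gaussian sphere of radius r = 0.278 m (inside the shell, r < 0.374 m).
No charge lies within this surface, so Q_enc = 0 and Gauss's law gives E·4πr² = 0 ⇒ E = 0.

E = 0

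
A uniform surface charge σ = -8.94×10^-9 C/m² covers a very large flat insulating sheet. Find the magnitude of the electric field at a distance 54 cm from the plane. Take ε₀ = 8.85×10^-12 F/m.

The symmetry is planar: E is normal to the sheet and the same magnitude on both sides. Take a pillbox straddling the sheet with end-cap area A.
Only the two end caps contribute flux: Φ = 2EA. With Q_enc = σA, Gauss's law gives E = |σ|/(2ε₀).
E = |σ|/(2ε₀) = (8.94e-9)/(2·8.85×10^-12) = 505 N/C.

505 N/C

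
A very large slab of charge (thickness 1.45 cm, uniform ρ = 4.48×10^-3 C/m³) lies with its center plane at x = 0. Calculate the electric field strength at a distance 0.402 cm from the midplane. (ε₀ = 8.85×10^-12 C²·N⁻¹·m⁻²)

By symmetry E is perpendicular to the slab. A Gaussian pillbox from −0.402 cm to +0.402 cm (face area A) lies entirely within the slab.
Q_enc = ρ·(2x)·A and flux = 2EA, so 2EA = 2ρxA/ε₀ ⇒ E = |ρ|x/ε₀.
E = (4.48×10^-3)(0.00402)/(8.85×10^-12) = 2.03×10^6 N/C.

|E| = 2.03×10^6 V/m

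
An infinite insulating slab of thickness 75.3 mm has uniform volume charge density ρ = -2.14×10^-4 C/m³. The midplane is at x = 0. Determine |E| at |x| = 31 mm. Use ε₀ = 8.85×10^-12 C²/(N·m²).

By symmetry E is perpendicular to the slab. A Gaussian pillbox from −31 mm to +31 mm (face area A) lies entirely within the slab.
Q_enc = ρ·(2x)·A and flux = 2EA, so 2EA = 2ρxA/ε₀ ⇒ E = |ρ|x/ε₀.
E = (2.14×10^-4)(0.031)/(8.85×10^-12) = 7.50×10^5 N/C.

E = 7.50e5 N/C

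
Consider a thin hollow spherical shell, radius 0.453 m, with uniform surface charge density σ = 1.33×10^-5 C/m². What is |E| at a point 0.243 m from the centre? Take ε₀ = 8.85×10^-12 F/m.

|E| = 0 N/C

Use a concentric Gaussian sphere at r = 0.243 m (inside the shell, r < 0.453 m).
All the charge is outside the Gaussian surface: Q_enc = 0, hence E = 0 everywhere inside the shell.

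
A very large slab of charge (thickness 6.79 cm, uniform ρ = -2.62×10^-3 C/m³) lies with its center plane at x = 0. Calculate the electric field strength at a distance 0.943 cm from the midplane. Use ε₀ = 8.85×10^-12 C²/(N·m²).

By symmetry E is perpendicular to the slab. A Gaussian pillbox from −0.943 cm to +0.943 cm (face area A) lies entirely within the slab.
Q_enc = ρ·(2x)·A and flux = 2EA, so 2EA = 2ρxA/ε₀ ⇒ E = |ρ|x/ε₀.
E = (2.62e-3)(0.00943)/(8.85×10^-12) = 2.79e6 N/C.

E = 2.79×10^6 N/C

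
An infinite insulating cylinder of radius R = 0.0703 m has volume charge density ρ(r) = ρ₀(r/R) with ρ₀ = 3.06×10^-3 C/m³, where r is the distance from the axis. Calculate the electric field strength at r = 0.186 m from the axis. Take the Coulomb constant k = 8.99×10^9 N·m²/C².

|E| = 3.06×10^6 V/m

Take a coaxial cylindrical Gaussian surface of radius r = 0.186 m and length L (r > R, full charge per length enclosed).
λ_enc = 2π ∫₀^R ρ₀(r'/R)^1 r' dr' = 2πρ₀R²/3 = 3.167×10^-5 C/m.
Since E is radial and uniform over the curved surface, Φ = E·2πrL = Q_enc/ε₀ = λ_enc L/ε₀.
E = 2k|λ_enc|/r = 2(8.99×10^9)(3.167e-5)/(0.186) = 3.06×10^6 N/C.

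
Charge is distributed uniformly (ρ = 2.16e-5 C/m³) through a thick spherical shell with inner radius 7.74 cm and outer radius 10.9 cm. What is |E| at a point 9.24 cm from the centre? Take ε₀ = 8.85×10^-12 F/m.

Use a concentric Gaussian sphere at r = 9.24 cm (within the shell material, 7.74 cm < r < 10.9 cm).
Enclosed charge is the volume from a to r: Q_enc = (4π/3)ρ(r³ − a³) = 2.942×10^-8 C.
Applying ∮E·dA = Q_enc/ε₀ with Φ = E(4πr²):
E = |Q_enc|/(4πε₀r²) = (2.942×10^-8)/(4π·8.85×10^-12·(0.0924)²) = 3.10e4 N/C.

E = 3.10e4 N/C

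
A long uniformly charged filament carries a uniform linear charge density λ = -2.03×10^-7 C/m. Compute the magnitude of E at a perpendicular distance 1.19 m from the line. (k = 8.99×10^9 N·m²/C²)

|E| ≈ 3.07×10^3 N/C

Choose a coaxial cylinder of radius r = 1.19 m (arbitrary length L) as the Gaussian surface.
Q_enc = λL, so λ_enc = -2.03×10^-7 C/m.
Gauss's law: E·2πrL = λ_enc L/ε₀.
E = 2k|λ_enc|/r = 2(8.99×10^9)(2.03×10^-7)/(1.19) = 3.07×10^3 N/C.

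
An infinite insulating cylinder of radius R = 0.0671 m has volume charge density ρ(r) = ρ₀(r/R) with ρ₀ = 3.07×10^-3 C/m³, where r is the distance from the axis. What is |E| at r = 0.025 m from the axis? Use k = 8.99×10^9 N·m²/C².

Coaxial Gaussian cylinder, radius r = 0.025 m, length L (r < R).
λ_enc = ∫₀^r ρ(r')·2πr' dr' = (2πρ₀/R)·r^3/3 = 1.497×10^-6 C/m.
Applying ∮E·dA = Q_enc/ε₀ with the end caps contributing no flux:
E = 2k|λ_enc|/r = 2(8.99×10^9)(1.497×10^-6)/(0.025) = 1.08×10^6 N/C.

|E| ≈ 1.08×10^6 V/m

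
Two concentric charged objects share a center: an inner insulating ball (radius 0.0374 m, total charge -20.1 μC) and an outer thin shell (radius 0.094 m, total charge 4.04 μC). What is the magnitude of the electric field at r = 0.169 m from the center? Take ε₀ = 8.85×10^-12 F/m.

Symmetry ⇒ E = E(r) r̂. Gaussian sphere of radius r = 0.169 m (r > 0.094 m, enclosing both).
Q_enc = (-20.1 μC) + (4.04 μC) = -1.606×10^-5 C.
Since E is radial and uniform over the Gaussian sphere, Φ = E·4πr² = Q_enc/ε₀.
E = |Q_enc|/(4πε₀r²) = (1.606e-5)/(4π·8.85×10^-12·(0.169)²) = 5.06e6 N/C.

|E| = 5.06×10^6 V/m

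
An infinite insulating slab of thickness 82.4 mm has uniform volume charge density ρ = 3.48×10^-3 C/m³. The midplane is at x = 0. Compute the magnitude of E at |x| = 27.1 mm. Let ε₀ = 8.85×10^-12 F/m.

By symmetry E is perpendicular to the slab. A Gaussian pillbox from −27.1 mm to +27.1 mm (face area A) lies entirely within the slab.
Q_enc = ρ·(2x)·A and flux = 2EA, so 2EA = 2ρxA/ε₀ ⇒ E = |ρ|x/ε₀.
E = (3.48×10^-3)(0.0271)/(8.85×10^-12) = 1.07e7 N/C.

1.07×10^7 N/C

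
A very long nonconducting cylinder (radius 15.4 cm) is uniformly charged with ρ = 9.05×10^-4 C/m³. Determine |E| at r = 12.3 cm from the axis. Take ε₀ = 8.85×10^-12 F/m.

E ≈ 6.29e6 V/m

By cylindrical symmetry E is radial; use a coaxial Gaussian cylinder of radius 12.3 cm and length L (r < R).
Enclosed charge per unit length: λ_enc = ρ·πr² = (9.05×10^-4)π(0.123)² = 4.301e-5 C/m.
By Gauss's law (flux through the curved wall only), E·2πrL = λ_enc L/ε₀.
E = |λ_enc|/(2πε₀r) = (4.301×10^-5)/(2π·8.85×10^-12·0.123) = 6.29e6 N/C.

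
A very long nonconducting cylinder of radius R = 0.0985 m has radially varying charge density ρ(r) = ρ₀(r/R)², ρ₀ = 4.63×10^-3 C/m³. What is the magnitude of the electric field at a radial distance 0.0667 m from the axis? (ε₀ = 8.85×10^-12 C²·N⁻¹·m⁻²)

By cylindrical symmetry E is radial; use a coaxial Gaussian cylinder of radius 0.0667 m and length L (r < R).
Integrating ρ over the cross-section to radius r: λ_enc = (2πρ₀/R²) ∫₀^r r'^3 dr' = 2πρ₀ r^4/(4·R²) = 1.484×10^-5 C/m.
Gauss's law: E·2πrL = λ_enc L/ε₀.
E = |λ_enc|/(2πε₀r) = (1.484e-5)/(2π·8.85×10^-12·0.0667) = 4.00×10^6 N/C.

|E| ≈ 4.00×10^6 N/C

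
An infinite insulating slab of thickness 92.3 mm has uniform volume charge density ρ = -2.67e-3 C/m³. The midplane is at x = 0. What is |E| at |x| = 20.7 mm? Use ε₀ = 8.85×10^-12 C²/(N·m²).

6.25×10^6 N/C

By symmetry E is perpendicular to the slab. A Gaussian pillbox from −20.7 mm to +20.7 mm (face area A) lies entirely within the slab.
Q_enc = ρ·(2x)·A and flux = 2EA, so 2EA = 2ρxA/ε₀ ⇒ E = |ρ|x/ε₀.
E = (2.67e-3)(0.0207)/(8.85×10^-12) = 6.25×10^6 N/C.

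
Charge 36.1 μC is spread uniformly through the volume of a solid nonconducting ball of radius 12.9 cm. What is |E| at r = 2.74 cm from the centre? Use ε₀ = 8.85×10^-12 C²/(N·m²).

E ≈ 4.14×10^6 N/C

Take a concentric spherical Gaussian surface of radius r = 2.74 cm (r < R).
Only the charge within r is enclosed: Q_enc = Q·(r/R)³ = (36.1 μC)·(2.74 cm/12.9 cm)³ = 3.459×10^-7 C.
Applying ∮E·dA = Q_enc/ε₀ with Φ = E(4πr²):
E = |Q_enc|/(4πε₀r²) = (3.459e-7)/(4π·8.85×10^-12·(0.0274)²) = 4.14e6 N/C.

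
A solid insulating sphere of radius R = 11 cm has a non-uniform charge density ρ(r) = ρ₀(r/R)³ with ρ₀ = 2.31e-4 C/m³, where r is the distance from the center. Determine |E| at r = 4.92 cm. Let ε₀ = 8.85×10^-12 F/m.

E ≈ 1.92e4 N/C

Symmetry ⇒ E = E(r) r̂. Gaussian sphere of radius r = 4.92 cm (r < R).
Q_enc = ∫₀^r ρ(r')·4πr'² dr' = (4πρ₀/R³) ∫₀^r r'^5 dr' = 4πρ₀ r^6/(6·R³) = 5.156×10^-9 C.
Gauss's law: E·4πr² = Q_enc/ε₀.
E = |Q_enc|/(4πε₀r²) = (5.156×10^-9)/(4π·8.85×10^-12·(0.0492)²) = 1.92×10^4 N/C.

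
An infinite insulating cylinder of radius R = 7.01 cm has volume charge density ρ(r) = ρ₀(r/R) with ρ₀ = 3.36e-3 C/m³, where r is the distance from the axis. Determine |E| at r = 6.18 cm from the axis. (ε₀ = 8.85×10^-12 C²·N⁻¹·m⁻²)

By cylindrical symmetry E is radial; use a coaxial Gaussian cylinder of radius 6.18 cm and length L (r < R).
λ_enc = ∫₀^r ρ(r')·2πr' dr' = (2πρ₀/R)·r^3/3 = 2.369×10^-5 C/m.
By Gauss's law (flux through the curved wall only), E·2πrL = λ_enc L/ε₀.
E = |λ_enc|/(2πε₀r) = (2.369e-5)/(2π·8.85×10^-12·0.0618) = 6.89×10^6 N/C.

|E| ≈ 6.89e6 V/m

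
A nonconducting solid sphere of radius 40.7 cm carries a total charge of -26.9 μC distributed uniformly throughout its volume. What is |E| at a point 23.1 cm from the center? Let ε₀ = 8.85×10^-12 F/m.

|E| ≈ 8.29×10^5 V/m

Use a concentric Gaussian sphere at r = 23.1 cm (r < R).
Only the charge within r is enclosed: Q_enc = Q·(r/R)³ = (-26.9 μC)·(23.1 cm/40.7 cm)³ = -4.918×10^-6 C.
By Gauss's law, ∮E·dA = E·4πr² = Q_enc/ε₀.
E = |Q_enc|/(4πε₀r²) = (4.918×10^-6)/(4π·8.85×10^-12·(0.231)²) = 8.29×10^5 N/C.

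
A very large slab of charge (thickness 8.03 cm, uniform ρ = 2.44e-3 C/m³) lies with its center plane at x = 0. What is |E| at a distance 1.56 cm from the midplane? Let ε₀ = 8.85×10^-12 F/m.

By symmetry E is perpendicular to the slab. A Gaussian pillbox from −1.56 cm to +1.56 cm (face area A) lies entirely within the slab.
Q_enc = ρ·(2x)·A and flux = 2EA, so 2EA = 2ρxA/ε₀ ⇒ E = |ρ|x/ε₀.
E = (2.44e-3)(0.0156)/(8.85×10^-12) = 4.30e6 N/C.

E ≈ 4.30×10^6 N/C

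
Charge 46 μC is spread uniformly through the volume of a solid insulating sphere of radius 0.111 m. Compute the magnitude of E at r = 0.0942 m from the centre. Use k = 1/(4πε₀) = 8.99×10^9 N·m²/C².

E = 2.85×10^7 N/C

Take a concentric spherical Gaussian surface of radius r = 0.0942 m (r < R).
For a uniform sphere the enclosed fraction is (r/R)³, so Q_enc = (46 μC)(0.0942/0.111)³ = 2.812e-5 C.
By Gauss's law, ∮E·dA = E·4πr² = Q_enc/ε₀.
E = k|Q_enc|/r² = (8.99×10^9)(2.812×10^-5)/(0.0942)² = 2.85×10^7 N/C.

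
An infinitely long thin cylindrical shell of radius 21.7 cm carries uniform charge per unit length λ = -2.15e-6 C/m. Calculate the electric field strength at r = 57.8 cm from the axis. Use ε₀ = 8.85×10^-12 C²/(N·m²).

|E| = 6.69e4 N/C

Take a coaxial cylindrical Gaussian surface of radius r = 57.8 cm and length L (r > 21.7 cm).
The full line charge is enclosed: λ_enc = -2.15×10^-6 C/m.
Gauss's law: E·2πrL = λ_enc L/ε₀.
E = |λ_enc|/(2πε₀r) = (2.15×10^-6)/(2π·8.85×10^-12·0.578) = 6.69×10^4 N/C.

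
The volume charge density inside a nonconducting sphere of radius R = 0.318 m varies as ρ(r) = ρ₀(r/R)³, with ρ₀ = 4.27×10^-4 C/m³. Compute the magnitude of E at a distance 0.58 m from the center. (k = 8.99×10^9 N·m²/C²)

Take a concentric spherical Gaussian surface of radius r = 0.58 m (r > R, all charge enclosed).
Q_enc = 4π ∫₀^R ρ₀(r'/R)^3 r'² dr' = 4πρ₀R³/6 = 2.876×10^-5 C.
Gauss's law: E·4πr² = Q_enc/ε₀.
E = k|Q_enc|/r² = (8.99×10^9)(2.876e-5)/(0.58)² = 7.69×10^5 N/C.

7.69×10^5 N/C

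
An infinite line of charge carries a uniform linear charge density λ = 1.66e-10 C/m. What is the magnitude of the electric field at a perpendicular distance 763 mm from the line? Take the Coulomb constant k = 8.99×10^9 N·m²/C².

Take a coaxial cylindrical Gaussian surface of radius r = 763 mm and length L.
Q_enc = λL, so λ_enc = 1.66×10^-10 C/m.
Since E is radial and uniform over the curved surface, Φ = E·2πrL = Q_enc/ε₀ = λ_enc L/ε₀.
E = 2k|λ_enc|/r = 2(8.99×10^9)(1.66×10^-10)/(0.763) = 3.91 N/C.

|E| = 3.91 N/C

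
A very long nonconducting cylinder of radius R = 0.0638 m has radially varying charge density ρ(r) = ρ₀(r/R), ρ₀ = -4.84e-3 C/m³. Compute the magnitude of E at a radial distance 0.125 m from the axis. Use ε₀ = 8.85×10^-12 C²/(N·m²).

Choose a coaxial cylinder of radius r = 0.125 m (arbitrary length L) as the Gaussian surface (r > R, full charge per length enclosed).
λ_enc = 2π ∫₀^R ρ₀(r'/R)^1 r' dr' = 2πρ₀R²/3 = -4.126e-5 C/m.
Gauss's law: E·2πrL = λ_enc L/ε₀.
E = |λ_enc|/(2πε₀r) = (4.126×10^-5)/(2π·8.85×10^-12·0.125) = 5.94e6 N/C.

E ≈ 5.94e6 V/m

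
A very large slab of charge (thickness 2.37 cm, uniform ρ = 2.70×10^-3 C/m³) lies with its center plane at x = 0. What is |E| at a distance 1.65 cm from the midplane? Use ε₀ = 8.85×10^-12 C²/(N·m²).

The point |x| = 1.65 cm lies outside the slab (half-thickness 0.01185 m). A symmetric pillbox spanning the full slab encloses Q_enc = ρ·d·A.
Flux = 2EA ⇒ E = |ρ|d/(2ε₀), independent of distance outside.
E = (2.70e-3)(0.0237)/(2·8.85×10^-12) = 3.62e6 N/C.

E = 3.62×10^6 N/C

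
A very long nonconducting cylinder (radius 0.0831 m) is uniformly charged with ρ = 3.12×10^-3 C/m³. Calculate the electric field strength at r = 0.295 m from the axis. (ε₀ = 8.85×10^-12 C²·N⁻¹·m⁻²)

E = 4.13e6 N/C

Coaxial Gaussian cylinder, radius r = 0.295 m, length L (r > 0.0831 m, full cross-section enclosed).
λ_enc = ρ·πR² = (3.12×10^-3)π(0.0831)² = 6.769×10^-5 C/m.
Gauss's law: E·2πrL = λ_enc L/ε₀.
E = |λ_enc|/(2πε₀r) = (6.769×10^-5)/(2π·8.85×10^-12·0.295) = 4.13e6 N/C.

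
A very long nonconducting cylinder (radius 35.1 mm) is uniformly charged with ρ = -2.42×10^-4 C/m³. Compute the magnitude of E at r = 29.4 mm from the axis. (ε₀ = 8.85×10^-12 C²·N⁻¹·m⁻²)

E ≈ 4.02×10^5 N/C

Take a coaxial cylindrical Gaussian surface of radius r = 29.4 mm and length L (r < R).
Enclosed charge per unit length: λ_enc = ρ·πr² = (-2.42×10^-4)π(0.0294)² = -6.571×10^-7 C/m.
Gauss's law: E·2πrL = λ_enc L/ε₀.
E = |λ_enc|/(2πε₀r) = (6.571×10^-7)/(2π·8.85×10^-12·0.0294) = 4.02e5 N/C.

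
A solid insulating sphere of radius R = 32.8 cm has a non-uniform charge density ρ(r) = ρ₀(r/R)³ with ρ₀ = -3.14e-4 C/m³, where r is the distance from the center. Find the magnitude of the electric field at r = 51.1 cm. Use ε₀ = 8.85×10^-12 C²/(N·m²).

Take a concentric spherical Gaussian surface of radius r = 51.1 cm (r > R, all charge enclosed).
Q_enc = 4π ∫₀^R ρ₀(r'/R)^3 r'² dr' = 4πρ₀R³/6 = -2.321e-5 C.
By Gauss's law, ∮E·dA = E·4πr² = Q_enc/ε₀.
E = |Q_enc|/(4πε₀r²) = (2.321×10^-5)/(4π·8.85×10^-12·(0.511)²) = 7.99×10^5 N/C.

|E| = 7.99×10^5 N/C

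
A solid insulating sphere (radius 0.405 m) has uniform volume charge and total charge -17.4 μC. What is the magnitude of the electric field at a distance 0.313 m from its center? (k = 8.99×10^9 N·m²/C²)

Symmetry ⇒ E = E(r) r̂. Gaussian sphere of radius r = 0.313 m (r < R).
Only the charge within r is enclosed: Q_enc = Q·(r/R)³ = (-17.4 μC)·(0.313 m/0.405 m)³ = -8.032e-6 C.
Applying ∮E·dA = Q_enc/ε₀ with Φ = E(4πr²):
E = k|Q_enc|/r² = (8.99×10^9)(8.032×10^-6)/(0.313)² = 7.37e5 N/C.

E ≈ 7.37×10^5 N/C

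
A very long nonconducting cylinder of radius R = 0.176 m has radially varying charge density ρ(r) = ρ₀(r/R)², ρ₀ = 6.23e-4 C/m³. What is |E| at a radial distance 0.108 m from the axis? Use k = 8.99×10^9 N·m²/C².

By cylindrical symmetry E is radial; use a coaxial Gaussian cylinder of radius 0.108 m and length L (r < R).
λ_enc = ∫₀^r ρ(r')·2πr' dr' = (2πρ₀/R²)·r^4/4 = 4.298×10^-6 C/m.
Applying ∮E·dA = Q_enc/ε₀ with the end caps contributing no flux:
E = 2k|λ_enc|/r = 2(8.99×10^9)(4.298×10^-6)/(0.108) = 7.16×10^5 N/C.

E = 7.16×10^5 N/C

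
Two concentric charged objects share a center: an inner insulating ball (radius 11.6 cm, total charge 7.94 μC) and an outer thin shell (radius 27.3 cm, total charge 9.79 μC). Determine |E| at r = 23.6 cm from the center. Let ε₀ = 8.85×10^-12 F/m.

E = 1.28e6 N/C

Symmetry ⇒ E = E(r) r̂. Gaussian sphere of radius r = 23.6 cm (between the bodies, 11.6 cm < r < 27.3 cm).
The shell at 27.3 cm lies outside the Gaussian surface, so Q_enc = 7.94 μC = 7.94e-6 C.
Applying ∮E·dA = Q_enc/ε₀ with Φ = E(4πr²):
E = |Q_enc|/(4πε₀r²) = (7.94×10^-6)/(4π·8.85×10^-12·(0.236)²) = 1.28×10^6 N/C.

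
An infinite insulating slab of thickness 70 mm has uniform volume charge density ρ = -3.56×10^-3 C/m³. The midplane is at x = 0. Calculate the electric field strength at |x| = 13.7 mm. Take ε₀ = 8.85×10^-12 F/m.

E ≈ 5.51e6 V/m

By symmetry E is perpendicular to the slab. A Gaussian pillbox from −13.7 mm to +13.7 mm (face area A) lies entirely within the slab.
Q_enc = ρ·(2x)·A and flux = 2EA, so 2EA = 2ρxA/ε₀ ⇒ E = |ρ|x/ε₀.
E = (3.56×10^-3)(0.0137)/(8.85×10^-12) = 5.51×10^6 N/C.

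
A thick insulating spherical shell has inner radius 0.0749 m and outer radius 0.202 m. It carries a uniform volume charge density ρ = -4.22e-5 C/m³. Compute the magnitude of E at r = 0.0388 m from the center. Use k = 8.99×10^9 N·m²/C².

|E| = 0 V/m

Take a concentric spherical Gaussian surface of radius r = 0.0388 m (r < 0.0749 m, inside the empty cavity).
Q_enc = 0 (all charge lies at larger r); Gauss's law gives E = 0.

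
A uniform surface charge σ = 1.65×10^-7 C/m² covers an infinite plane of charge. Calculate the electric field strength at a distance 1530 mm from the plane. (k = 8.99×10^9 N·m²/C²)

9.32×10^3 N/C

By planar symmetry E is perpendicular to the sheet and uniform; use a Gaussian pillbox with flat faces of area A on each side of the sheet.
Only the two end caps contribute flux: Φ = 2EA. With Q_enc = σA, Gauss's law gives E = |σ|/(2ε₀).
E = 2πk|σ| = 2π(8.99×10^9)(1.65e-7) = 9.32×10^3 N/C.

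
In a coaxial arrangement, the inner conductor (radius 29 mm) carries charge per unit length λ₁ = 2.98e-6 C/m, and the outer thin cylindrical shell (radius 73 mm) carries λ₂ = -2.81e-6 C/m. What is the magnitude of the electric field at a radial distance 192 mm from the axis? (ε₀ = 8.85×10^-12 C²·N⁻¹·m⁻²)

1.59×10^4 V/m

Coaxial Gaussian cylinder, radius r = 192 mm, length L (r > 73 mm, enclosing both).
λ_enc = λ₁ + λ₂ = (2.98×10^-6) + (-2.81e-6) = 1.70e-7 C/m.
Gauss's law: E·2πrL = λ_enc L/ε₀.
E = |λ_enc|/(2πε₀r) = (1.70e-7)/(2π·8.85×10^-12·0.192) = 1.59e4 N/C.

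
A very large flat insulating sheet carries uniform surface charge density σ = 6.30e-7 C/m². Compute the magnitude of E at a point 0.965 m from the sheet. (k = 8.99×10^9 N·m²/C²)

|E| = 3.56×10^4 N/C

The symmetry is planar: E is normal to the sheet and the same magnitude on both sides. Take a pillbox straddling the sheet with end-cap area A.
Only the two end caps contribute flux: Φ = 2EA. With Q_enc = σA, Gauss's law gives E = |σ|/(2ε₀).
E = 2πk|σ| = 2π(8.99×10^9)(6.30e-7) = 3.56×10^4 N/C.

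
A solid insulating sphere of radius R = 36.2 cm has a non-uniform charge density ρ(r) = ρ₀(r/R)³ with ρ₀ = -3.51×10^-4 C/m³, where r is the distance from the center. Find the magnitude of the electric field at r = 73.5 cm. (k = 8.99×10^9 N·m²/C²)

Use a concentric Gaussian sphere at r = 73.5 cm (r > R, all charge enclosed).
Q_enc = 4π ∫₀^R ρ₀(r'/R)^3 r'² dr' = 4πρ₀R³/6 = -3.487×10^-5 C.
Applying ∮E·dA = Q_enc/ε₀ with Φ = E(4πr²):
E = k|Q_enc|/r² = (8.99×10^9)(3.487×10^-5)/(0.735)² = 5.80×10^5 N/C.

E ≈ 5.80×10^5 N/C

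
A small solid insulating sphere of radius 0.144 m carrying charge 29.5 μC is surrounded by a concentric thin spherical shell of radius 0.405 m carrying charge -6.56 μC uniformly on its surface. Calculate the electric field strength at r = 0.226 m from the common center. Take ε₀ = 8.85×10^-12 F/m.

E ≈ 5.19×10^6 N/C

Use a concentric Gaussian sphere at r = 0.226 m (between the bodies, 0.144 m < r < 0.405 m).
Only the inner charge is enclosed; the outer shell contributes nothing inside itself. Q_enc = 29.5 μC = 2.95×10^-5 C.
Gauss's law: E·4πr² = Q_enc/ε₀.
E = |Q_enc|/(4πε₀r²) = (2.95e-5)/(4π·8.85×10^-12·(0.226)²) = 5.19×10^6 N/C.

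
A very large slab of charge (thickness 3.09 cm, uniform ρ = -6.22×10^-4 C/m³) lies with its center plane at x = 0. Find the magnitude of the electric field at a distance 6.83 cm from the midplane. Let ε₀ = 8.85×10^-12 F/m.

|E| = 1.09e6 N/C

The point |x| = 6.83 cm lies outside the slab (half-thickness 0.01545 m). A symmetric pillbox spanning the full slab encloses Q_enc = ρ·d·A.
Flux = 2EA ⇒ E = |ρ|d/(2ε₀), independent of distance outside.
E = (6.22×10^-4)(0.0309)/(2·8.85×10^-12) = 1.09×10^6 N/C.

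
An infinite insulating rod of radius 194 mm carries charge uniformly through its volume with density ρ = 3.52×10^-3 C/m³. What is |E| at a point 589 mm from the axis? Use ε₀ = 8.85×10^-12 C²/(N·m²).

E ≈ 1.27×10^7 N/C

Coaxial Gaussian cylinder, radius r = 589 mm, length L (r > 194 mm, full cross-section enclosed).
λ_enc = ρ·πR² = (3.52×10^-3)π(0.194)² = 4.162e-4 C/m.
By Gauss's law (flux through the curved wall only), E·2πrL = λ_enc L/ε₀.
E = |λ_enc|/(2πε₀r) = (4.162e-4)/(2π·8.85×10^-12·0.589) = 1.27×10^7 N/C.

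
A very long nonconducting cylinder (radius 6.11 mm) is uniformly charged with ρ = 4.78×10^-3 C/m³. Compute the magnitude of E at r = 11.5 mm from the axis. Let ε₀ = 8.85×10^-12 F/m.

By cylindrical symmetry E is radial; use a coaxial Gaussian cylinder of radius 11.5 mm and length L (r > 6.11 mm, full cross-section enclosed).
λ_enc = ρ·πR² = (4.78e-3)π(0.00611)² = 5.606×10^-7 C/m.
Gauss's law: E·2πrL = λ_enc L/ε₀.
E = |λ_enc|/(2πε₀r) = (5.606e-7)/(2π·8.85×10^-12·0.0115) = 8.77×10^5 N/C.

|E| = 8.77×10^5 N/C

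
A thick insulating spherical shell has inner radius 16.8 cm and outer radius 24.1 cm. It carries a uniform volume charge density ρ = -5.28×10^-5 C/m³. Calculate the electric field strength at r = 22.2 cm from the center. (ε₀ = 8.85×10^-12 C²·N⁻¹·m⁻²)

Use a concentric Gaussian sphere at r = 22.2 cm (within the shell material, 16.8 cm < r < 24.1 cm).
Only the shell between 16.8 cm and r is enclosed: Q_enc = ρ·(4π/3)(r³ − a³) = (-5.28×10^-5)·(4π/3)·((0.222)³ − (0.168)³) = -1.371e-6 C.
Gauss's law: E·4πr² = Q_enc/ε₀.
E = |Q_enc|/(4πε₀r²) = (1.371×10^-6)/(4π·8.85×10^-12·(0.222)²) = 2.50×10^5 N/C.

E ≈ 2.50e5 V/m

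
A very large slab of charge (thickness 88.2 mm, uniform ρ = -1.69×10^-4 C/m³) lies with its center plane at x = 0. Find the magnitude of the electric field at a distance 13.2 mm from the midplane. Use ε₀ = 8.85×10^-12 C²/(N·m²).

|E| ≈ 2.52×10^5 V/m

By symmetry E is perpendicular to the slab. A Gaussian pillbox from −13.2 mm to +13.2 mm (face area A) lies entirely within the slab.
Q_enc = ρ·(2x)·A and flux = 2EA, so 2EA = 2ρxA/ε₀ ⇒ E = |ρ|x/ε₀.
E = (1.69e-4)(0.0132)/(8.85×10^-12) = 2.52×10^5 N/C.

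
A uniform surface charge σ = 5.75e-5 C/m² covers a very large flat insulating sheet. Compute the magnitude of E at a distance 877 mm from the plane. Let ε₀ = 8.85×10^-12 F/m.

The symmetry is planar: E is normal to the sheet and the same magnitude on both sides. Take a pillbox straddling the sheet with end-cap area A.
Only the two end caps contribute flux: Φ = 2EA. With Q_enc = σA, Gauss's law gives E = |σ|/(2ε₀).
E = |σ|/(2ε₀) = (5.75×10^-5)/(2·8.85×10^-12) = 3.25×10^6 N/C.

|E| = 3.25e6 N/C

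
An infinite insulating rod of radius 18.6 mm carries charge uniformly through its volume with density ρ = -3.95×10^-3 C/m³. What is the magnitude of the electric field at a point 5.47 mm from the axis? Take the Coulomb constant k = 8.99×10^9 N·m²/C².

Choose a coaxial cylinder of radius r = 5.47 mm (arbitrary length L) as the Gaussian surface (r < R).
Enclosed charge per unit length: λ_enc = ρ·πr² = (-3.95e-3)π(0.00547)² = -3.713×10^-7 C/m.
Gauss's law: E·2πrL = λ_enc L/ε₀.
E = 2k|λ_enc|/r = 2(8.99×10^9)(3.713×10^-7)/(0.00547) = 1.22×10^6 N/C.

E ≈ 1.22×10^6 N/C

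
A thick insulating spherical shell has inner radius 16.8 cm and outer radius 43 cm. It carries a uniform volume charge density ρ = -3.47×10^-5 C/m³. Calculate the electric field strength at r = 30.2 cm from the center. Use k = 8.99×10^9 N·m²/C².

Use a concentric Gaussian sphere at r = 30.2 cm (within the shell material, 16.8 cm < r < 43 cm).
Enclosed charge is the volume from a to r: Q_enc = (4π/3)ρ(r³ − a³) = -3.314×10^-6 C.
Gauss's law: E·4πr² = Q_enc/ε₀.
E = k|Q_enc|/r² = (8.99×10^9)(3.314e-6)/(0.302)² = 3.27×10^5 N/C.

|E| = 3.27×10^5 V/m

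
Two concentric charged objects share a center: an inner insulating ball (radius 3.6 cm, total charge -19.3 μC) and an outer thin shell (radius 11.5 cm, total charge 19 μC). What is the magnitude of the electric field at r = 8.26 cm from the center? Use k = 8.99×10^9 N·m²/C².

Symmetry ⇒ E = E(r) r̂. Gaussian sphere of radius r = 8.26 cm (between the bodies, 3.6 cm < r < 11.5 cm).
The shell at 11.5 cm lies outside the Gaussian surface, so Q_enc = -19.3 μC = -1.93×10^-5 C.
Gauss's law: E·4πr² = Q_enc/ε₀.
E = k|Q_enc|/r² = (8.99×10^9)(1.93e-5)/(0.0826)² = 2.54×10^7 N/C.

E = 2.54×10^7 N/C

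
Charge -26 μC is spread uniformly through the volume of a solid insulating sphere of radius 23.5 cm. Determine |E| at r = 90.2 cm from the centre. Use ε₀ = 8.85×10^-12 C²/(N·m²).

E = 2.87e5 N/C

Use a concentric Gaussian sphere at r = 90.2 cm (r > R, so the entire charge is enclosed).
Q_enc = -26 μC = -2.60×10^-5 C.
Gauss's law: E·4πr² = Q_enc/ε₀.
E = |Q_enc|/(4πε₀r²) = (2.60e-5)/(4π·8.85×10^-12·(0.902)²) = 2.87e5 N/C.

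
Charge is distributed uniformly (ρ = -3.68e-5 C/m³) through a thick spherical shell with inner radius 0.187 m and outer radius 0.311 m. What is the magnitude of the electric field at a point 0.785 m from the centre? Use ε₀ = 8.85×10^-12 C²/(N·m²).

|E| ≈ 5.30×10^4 N/C

By spherical symmetry E is radial; choose a Gaussian sphere of radius r = 0.785 m (r > 0.311 m, enclosing the whole shell).
Q_enc = ρ·(4π/3)(b³ − a³) = (-3.68×10^-5)·(4π/3)·((0.311)³ − (0.187)³) = -3.629e-6 C.
Applying ∮E·dA = Q_enc/ε₀ with Φ = E(4πr²):
E = |Q_enc|/(4πε₀r²) = (3.629×10^-6)/(4π·8.85×10^-12·(0.785)²) = 5.30×10^4 N/C.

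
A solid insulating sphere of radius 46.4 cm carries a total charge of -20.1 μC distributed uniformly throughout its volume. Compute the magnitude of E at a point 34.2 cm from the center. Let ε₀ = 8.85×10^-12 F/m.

By spherical symmetry E is radial; choose a Gaussian sphere of radius r = 34.2 cm (r < R).
For a uniform sphere the enclosed fraction is (r/R)³, so Q_enc = (-20.1 μC)(0.342/0.464)³ = -8.049e-6 C.
Since E is radial and uniform over the Gaussian sphere, Φ = E·4πr² = Q_enc/ε₀.
E = |Q_enc|/(4πε₀r²) = (8.049×10^-6)/(4π·8.85×10^-12·(0.342)²) = 6.19×10^5 N/C.

|E| ≈ 6.19×10^5 V/m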